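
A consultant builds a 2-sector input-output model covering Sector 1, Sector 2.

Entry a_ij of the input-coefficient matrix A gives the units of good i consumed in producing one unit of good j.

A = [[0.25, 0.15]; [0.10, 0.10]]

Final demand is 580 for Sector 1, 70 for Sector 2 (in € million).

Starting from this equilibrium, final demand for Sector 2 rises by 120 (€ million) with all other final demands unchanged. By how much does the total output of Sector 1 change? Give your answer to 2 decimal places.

I − A =
  [   0.75    -0.15]
  [  -0.10     0.90]
det(I−A) = (0.75)(0.90) − (-0.15)(-0.10) = 0.6600
adj(I−A) = [[0.90, 0.15], [0.10, 0.75]]
(I − A)⁻¹ = adj(I−A) / det(I−A) ≈
  [   1.3636     0.2273]
  [   0.1515     1.1364]
Δx = (I − A)⁻¹ Δd with Δd having +120 in the Sector 2 component and 0 elsewhere.
So Δx_1 = L_12 · (+120), where L_12 = adj(I−A)_12 / det(I−A) = 0.15 / 0.6600.
Δx_1 = 0.15 × (+120) / 0.6600 = 18.00 / 0.6600 ≈ 27.27.

Δx_1 = 27.27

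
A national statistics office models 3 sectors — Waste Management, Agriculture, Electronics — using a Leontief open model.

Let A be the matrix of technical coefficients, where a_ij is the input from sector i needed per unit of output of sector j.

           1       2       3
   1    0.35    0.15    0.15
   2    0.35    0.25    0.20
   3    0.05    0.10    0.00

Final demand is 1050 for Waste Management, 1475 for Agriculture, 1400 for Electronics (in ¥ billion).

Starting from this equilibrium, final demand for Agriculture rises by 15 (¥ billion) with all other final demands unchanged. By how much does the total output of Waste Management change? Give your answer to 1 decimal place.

I − A =
  [   0.65    -0.15    -0.15]
  [  -0.35     0.75    -0.20]
  [  -0.05    -0.10     1.00]
Cofactors of I−A, C_ij = (−1)^(i+j)·(minor ij) (rows/columns in the sector order above):
  C_11 = (0.75)(1.00) − (-0.20)(-0.10) = 0.7300
  C_12 = −[(-0.35)(1.00) − (-0.20)(-0.05)] = 0.3600
  C_13 = (-0.35)(-0.10) − (0.75)(-0.05) = 0.0725
  C_21 = −[(-0.15)(1.00) − (-0.15)(-0.10)] = 0.1650
  C_22 = (0.65)(1.00) − (-0.15)(-0.05) = 0.6425
  C_23 = −[(0.65)(-0.10) − (-0.15)(-0.05)] = 0.0725
  C_31 = (-0.15)(-0.20) − (-0.15)(0.75) = 0.1425
  C_32 = −[(0.65)(-0.20) − (-0.15)(-0.35)] = 0.1825
  C_33 = (0.65)(0.75) − (-0.15)(-0.35) = 0.4350
det(I−A) = Σ_j (I−A)_1j·C_1j = (0.65)(0.7300) + (-0.15)(0.3600) + (-0.15)(0.0725) = 0.409625
adj(I−A) = Cᵀ =
  [ 0.7300   0.1650   0.1425]
  [ 0.3600   0.6425   0.1825]
  [ 0.0725   0.0725   0.4350]
(I − A)⁻¹ = adj(I−A) / det(I−A) ≈
  [   1.7821     0.4028     0.3479]
  [   0.8789     1.5685     0.4455]
  [   0.1770     0.1770     1.0619]
Δx = (I − A)⁻¹ Δd with Δd having +15 in the Agriculture component and 0 elsewhere.
So Δx_1 = L_12 · (+15), where L_12 = adj(I−A)_12 / det(I−A) = 0.1650 / 0.409625.
Δx_1 = 0.1650 × (+15) / 0.409625 = 2.475 / 0.409625 ≈ 6.0.

Δx_1 = 6.0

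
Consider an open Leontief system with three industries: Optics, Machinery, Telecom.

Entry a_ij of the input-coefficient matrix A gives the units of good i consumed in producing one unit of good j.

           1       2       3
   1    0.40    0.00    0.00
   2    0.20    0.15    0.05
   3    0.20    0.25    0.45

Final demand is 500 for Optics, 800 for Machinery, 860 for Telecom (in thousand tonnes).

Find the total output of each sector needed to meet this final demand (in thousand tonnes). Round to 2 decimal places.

x_1 = 833.33, x_2 = 1281.32, x_3 = 2449.08

I − A =
  [   0.60     0.00     0.00]
  [  -0.20     0.85    -0.05]
  [  -0.20    -0.25     0.55]
Cofactors of I−A, C_ij = (−1)^(i+j)·(minor ij) (rows/columns in the sector order above):
  C_11 = (0.85)(0.55) − (-0.05)(-0.25) = 0.4550
  C_12 = −[(-0.20)(0.55) − (-0.05)(-0.20)] = 0.1200
  C_13 = (-0.20)(-0.25) − (0.85)(-0.20) = 0.2200
  C_21 = −[(0.00)(0.55) − (0.00)(-0.25)] = 0.0000
  C_22 = (0.60)(0.55) − (0.00)(-0.20) = 0.3300
  C_23 = −[(0.60)(-0.25) − (0.00)(-0.20)] = 0.1500
  C_31 = (0.00)(-0.05) − (0.00)(0.85) = 0.0000
  C_32 = −[(0.60)(-0.05) − (0.00)(-0.20)] = 0.0300
  C_33 = (0.60)(0.85) − (0.00)(-0.20) = 0.5100
det(I−A) = Σ_j (I−A)_1j·C_1j = (0.60)(0.4550) + (0.00)(0.1200) + (0.00)(0.2200) = 0.2730
adj(I−A) = Cᵀ =
  [ 0.4550   0.0000   0.0000]
  [ 0.1200   0.3300   0.0300]
  [ 0.2200   0.1500   0.5100]
(I − A)⁻¹ = adj(I−A) / det(I−A) ≈
  [   1.6667     0.0000     0.0000]
  [   0.4396     1.2088     0.1099]
  [   0.8059     0.5495     1.8681]
x = (I − A)⁻¹ d = adj(I−A)·d / det(I−A), with det(I−A) = 0.2730:
  x_1 = (0.4550·500 + 0.0000·800 + 0.0000·860) / 0.2730 = 227.50 / 0.2730 ≈ 833.33
  x_2 = (0.1200·500 + 0.3300·800 + 0.0300·860) / 0.2730 = 349.80 / 0.2730 ≈ 1281.32
  x_3 = (0.2200·500 + 0.1500·800 + 0.5100·860) / 0.2730 = 668.60 / 0.2730 ≈ 2449.08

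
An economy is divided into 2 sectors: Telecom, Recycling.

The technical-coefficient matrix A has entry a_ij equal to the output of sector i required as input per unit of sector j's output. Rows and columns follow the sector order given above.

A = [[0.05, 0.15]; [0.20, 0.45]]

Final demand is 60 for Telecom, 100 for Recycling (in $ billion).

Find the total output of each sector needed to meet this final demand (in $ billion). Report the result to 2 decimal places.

x_T = 97.46, x_R = 217.26

I − A =
  [   0.95    -0.15]
  [  -0.20     0.55]
det(I−A) = (0.95)(0.55) − (-0.15)(-0.20) = 0.4925
adj(I−A) = [[0.55, 0.15], [0.20, 0.95]]
(I − A)⁻¹ = adj(I−A) / det(I−A) ≈
  [   1.1168     0.3046]
  [   0.4061     1.9289]
x = (I − A)⁻¹ d = adj(I−A)·d / det(I−A), with det(I−A) = 0.4925:
  x_T = (0.55·60 + 0.15·100) / 0.4925 = 48.00 / 0.4925 ≈ 97.46
  x_R = (0.20·60 + 0.95·100) / 0.4925 = 107.00 / 0.4925 ≈ 217.26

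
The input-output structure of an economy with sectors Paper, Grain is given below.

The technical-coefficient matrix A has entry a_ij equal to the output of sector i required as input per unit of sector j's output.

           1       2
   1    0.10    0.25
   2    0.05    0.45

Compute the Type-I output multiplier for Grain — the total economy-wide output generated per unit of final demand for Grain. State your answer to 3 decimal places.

I − A =
  [   0.90    -0.25]
  [  -0.05     0.55]
det(I−A) = (0.90)(0.55) − (-0.25)(-0.05) = 0.4825
adj(I−A) = [[0.55, 0.25], [0.05, 0.90]]
(I − A)⁻¹ = adj(I−A) / det(I−A) ≈
  [   1.1399     0.5181]
  [   0.1036     1.8653]
The output multiplier for sector j is the column-j sum of the Leontief inverse (I − A)⁻¹ = adj(I−A) / det(I−A).
Column 2 of adj(I−A): (0.25, 0.90); det(I−A) = 0.4825.
m_2 = (0.25 + 0.90) / 0.4825 = 1.15 / 0.4825 ≈ 2.383.

m_2 = 2.383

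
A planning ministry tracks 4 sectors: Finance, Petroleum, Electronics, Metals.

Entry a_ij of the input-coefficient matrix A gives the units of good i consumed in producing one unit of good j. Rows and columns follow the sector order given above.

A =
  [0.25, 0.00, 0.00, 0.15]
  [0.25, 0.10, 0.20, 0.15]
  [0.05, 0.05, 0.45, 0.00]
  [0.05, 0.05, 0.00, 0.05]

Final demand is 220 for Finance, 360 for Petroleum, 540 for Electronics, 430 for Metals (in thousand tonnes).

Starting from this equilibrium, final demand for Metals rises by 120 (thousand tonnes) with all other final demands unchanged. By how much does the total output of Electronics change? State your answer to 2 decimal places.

Δx_E = 5.06

I − A =
  [   0.75     0.00     0.00    -0.15]
  [  -0.25     0.90    -0.20    -0.15]
  [  -0.05    -0.05     0.55     0.00]
  [  -0.05    -0.05     0.00     0.95]
Compute the cofactors C_ij = (−1)^(i+j)·(3×3 minor ij) of I−A; the adjugate is their transpose:
adj(I−A) = Cᵀ =
  [ 0.456625   0.004125   0.001500   0.072750]
  [ 0.144250   0.387750   0.141000   0.084000]
  [ 0.054625   0.035625   0.627000   0.014250]
  [ 0.031625   0.020625   0.007500   0.363750]
det(I−A) = Σ_j (I−A)_1j·C_1j = (0.75)(0.456625) + (0.00)(0.144250) + (0.00)(0.054625) + (-0.15)(0.031625) = 0.337725
(I − A)⁻¹ = adj(I−A) / det(I−A) ≈
  [   1.3521     0.0122     0.0044     0.2154]
  [   0.4271     1.1481     0.4175     0.2487]
  [   0.1617     0.1055     1.8565     0.0422]
  [   0.0936     0.0611     0.0222     1.0771]
Δx = (I − A)⁻¹ Δd with Δd having +120 in the Metals component and 0 elsewhere.
So Δx_E = L_EM · (+120), where L_EM = adj(I−A)_EM / det(I−A) = 0.014250 / 0.337725.
Δx_E = 0.014250 × (+120) / 0.337725 = 1.71 / 0.337725 ≈ 5.06.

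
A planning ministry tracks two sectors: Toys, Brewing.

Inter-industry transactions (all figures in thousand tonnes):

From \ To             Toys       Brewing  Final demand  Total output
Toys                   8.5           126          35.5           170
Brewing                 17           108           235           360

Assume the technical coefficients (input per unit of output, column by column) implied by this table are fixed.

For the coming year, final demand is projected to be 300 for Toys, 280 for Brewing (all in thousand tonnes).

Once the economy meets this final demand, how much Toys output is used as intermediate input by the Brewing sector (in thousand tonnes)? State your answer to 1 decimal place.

z_12 = 164.4

Technical coefficients a_ij = z_ij / X_j:
  a_11 = 8.5/170 = 0.05, a_21 = 17/170 = 0.10
  a_12 = 126/360 = 0.35, a_22 = 108/360 = 0.30
I − A =
  [   0.95    -0.35]
  [  -0.10     0.70]
det(I−A) = (0.95)(0.70) − (-0.35)(-0.10) = 0.6300
adj(I−A) = [[0.70, 0.35], [0.10, 0.95]]
(I − A)⁻¹ = adj(I−A) / det(I−A) ≈
  [   1.1111     0.5556]
  [   0.1587     1.5079]
First solve x = (I − A)⁻¹ d = adj(I−A)·d / det(I−A); in particular x_2 = (0.10·300 + 0.95·280) / 0.6300 = 296.00 / 0.6300 ≈ 469.841.
Intermediate flow from 1 to 2: z_12 = a_12 · x_2 = 0.35 × 296.00 / 0.6300 = 103.60 / 0.6300 ≈ 164.4.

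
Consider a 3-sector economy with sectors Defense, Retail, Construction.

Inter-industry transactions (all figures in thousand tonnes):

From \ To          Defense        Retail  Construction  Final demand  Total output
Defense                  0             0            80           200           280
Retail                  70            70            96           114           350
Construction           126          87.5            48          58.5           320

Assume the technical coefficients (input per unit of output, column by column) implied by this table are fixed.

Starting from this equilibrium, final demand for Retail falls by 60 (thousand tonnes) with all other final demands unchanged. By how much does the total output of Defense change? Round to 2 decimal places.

Δx_1 = -7.51

Technical coefficients a_ij = z_ij / X_j:
  a_11 = 0/280 = 0.00, a_21 = 70/280 = 0.25, a_31 = 126/280 = 0.45
  a_12 = 0/350 = 0.00, a_22 = 70/350 = 0.20, a_32 = 87.5/350 = 0.25
  a_13 = 80/320 = 0.25, a_23 = 96/320 = 0.30, a_33 = 48/320 = 0.15
I − A =
  [   1.00     0.00    -0.25]
  [  -0.25     0.80    -0.30]
  [  -0.45    -0.25     0.85]
Cofactors of I−A, C_ij = (−1)^(i+j)·(minor ij) (rows/columns in the sector order above):
  C_11 = (0.80)(0.85) − (-0.30)(-0.25) = 0.6050
  C_12 = −[(-0.25)(0.85) − (-0.30)(-0.45)] = 0.3475
  C_13 = (-0.25)(-0.25) − (0.80)(-0.45) = 0.4225
  C_21 = −[(0.00)(0.85) − (-0.25)(-0.25)] = 0.0625
  C_22 = (1.00)(0.85) − (-0.25)(-0.45) = 0.7375
  C_23 = −[(1.00)(-0.25) − (0.00)(-0.45)] = 0.2500
  C_31 = (0.00)(-0.30) − (-0.25)(0.80) = 0.2000
  C_32 = −[(1.00)(-0.30) − (-0.25)(-0.25)] = 0.3625
  C_33 = (1.00)(0.80) − (0.00)(-0.25) = 0.8000
det(I−A) = Σ_j (I−A)_1j·C_1j = (1.00)(0.6050) + (0.00)(0.3475) + (-0.25)(0.4225) = 0.499375
adj(I−A) = Cᵀ =
  [ 0.6050   0.0625   0.2000]
  [ 0.3475   0.7375   0.3625]
  [ 0.4225   0.2500   0.8000]
(I − A)⁻¹ = adj(I−A) / det(I−A) ≈
  [   1.2115     0.1252     0.4005]
  [   0.6959     1.4768     0.7259]
  [   0.8461     0.5006     1.6020]
Δx = (I − A)⁻¹ Δd with Δd having -60 in the Retail component and 0 elsewhere.
So Δx_1 = L_12 · (-60), where L_12 = adj(I−A)_12 / det(I−A) = 0.0625 / 0.499375.
Δx_1 = 0.0625 × (-60) / 0.499375 = -3.75 / 0.499375 ≈ -7.51.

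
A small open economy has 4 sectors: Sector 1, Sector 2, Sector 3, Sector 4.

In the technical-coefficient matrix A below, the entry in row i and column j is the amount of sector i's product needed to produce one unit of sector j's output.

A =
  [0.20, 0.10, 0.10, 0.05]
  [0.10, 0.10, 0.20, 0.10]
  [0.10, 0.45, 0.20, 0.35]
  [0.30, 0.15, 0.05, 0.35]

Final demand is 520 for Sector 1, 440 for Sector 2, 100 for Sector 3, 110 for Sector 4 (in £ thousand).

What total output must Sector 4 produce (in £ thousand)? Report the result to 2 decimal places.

I − A =
  [   0.80    -0.10    -0.10    -0.05]
  [  -0.10     0.90    -0.20    -0.10]
  [  -0.10    -0.45     0.80    -0.35]
  [  -0.30    -0.15    -0.05     0.65]
Compute the cofactors C_ij = (−1)^(i+j)·(3×3 minor ij) of I−A; the adjugate is their transpose:
adj(I−A) = Cᵀ =
  [ 0.369000   0.091875   0.074250   0.082500]
  [ 0.108750   0.372750   0.114750   0.127500]
  [ 0.199500   0.287000   0.432250   0.292250]
  [ 0.210750   0.150500   0.094000   0.480500]
det(I−A) = Σ_j (I−A)_1j·C_1j = (0.80)(0.369000) + (-0.10)(0.108750) + (-0.10)(0.199500) + (-0.05)(0.210750) = 0.2538375
(I − A)⁻¹ = adj(I−A) / det(I−A) ≈
  [   1.4537     0.3619     0.2925     0.3250]
  [   0.4284     1.4685     0.4521     0.5023]
  [   0.7859     1.1306     1.7029     1.1513]
  [   0.8303     0.5929     0.3703     1.8929]
x = (I − A)⁻¹ d = adj(I−A)·d / det(I−A), with det(I−A) = 0.2538375:
  x_1 = (0.369000·520 + 0.091875·440 + 0.074250·100 + 0.082500·110) / 0.2538375 = 248.805 / 0.2538375 ≈ 980.17
  x_2 = (0.108750·520 + 0.372750·440 + 0.114750·100 + 0.127500·110) / 0.2538375 = 246.06 / 0.2538375 ≈ 969.36
  x_3 = (0.199500·520 + 0.287000·440 + 0.432250·100 + 0.292250·110) / 0.2538375 = 305.3925 / 0.2538375 ≈ 1203.10
  x_4 = (0.210750·520 + 0.150500·440 + 0.094000·100 + 0.480500·110) / 0.2538375 = 238.065 / 0.2538375 ≈ 937.86

x_4 = 937.86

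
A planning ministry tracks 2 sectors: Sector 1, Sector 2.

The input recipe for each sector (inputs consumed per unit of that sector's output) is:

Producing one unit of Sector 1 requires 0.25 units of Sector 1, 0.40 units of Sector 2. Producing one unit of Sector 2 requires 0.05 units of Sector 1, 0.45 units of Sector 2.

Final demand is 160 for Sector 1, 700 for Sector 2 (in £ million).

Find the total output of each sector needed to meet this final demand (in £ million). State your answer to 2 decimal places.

x_1 = 313.38, x_2 = 1500.64

I − A =
  [   0.75    -0.05]
  [  -0.40     0.55]
det(I−A) = (0.75)(0.55) − (-0.05)(-0.40) = 0.3925
adj(I−A) = [[0.55, 0.05], [0.40, 0.75]]
(I − A)⁻¹ = adj(I−A) / det(I−A) ≈
  [   1.4013     0.1274]
  [   1.0191     1.9108]
x = (I − A)⁻¹ d = adj(I−A)·d / det(I−A), with det(I−A) = 0.3925:
  x_1 = (0.55·160 + 0.05·700) / 0.3925 = 123.00 / 0.3925 ≈ 313.38
  x_2 = (0.40·160 + 0.75·700) / 0.3925 = 589.00 / 0.3925 ≈ 1500.64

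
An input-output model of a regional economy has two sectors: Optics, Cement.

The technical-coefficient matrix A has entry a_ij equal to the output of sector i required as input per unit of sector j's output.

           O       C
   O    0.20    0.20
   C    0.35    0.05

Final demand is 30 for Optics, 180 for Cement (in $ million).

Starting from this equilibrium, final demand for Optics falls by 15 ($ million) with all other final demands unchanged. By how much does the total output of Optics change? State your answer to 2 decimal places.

Δx_O = -20.65

I − A =
  [   0.80    -0.20]
  [  -0.35     0.95]
det(I−A) = (0.80)(0.95) − (-0.20)(-0.35) = 0.6900
adj(I−A) = [[0.95, 0.20], [0.35, 0.80]]
(I − A)⁻¹ = adj(I−A) / det(I−A) ≈
  [   1.3768     0.2899]
  [   0.5072     1.1594]
Δx = (I − A)⁻¹ Δd with Δd having -15 in the Optics component and 0 elsewhere.
So Δx_O = L_OO · (-15), where L_OO = adj(I−A)_OO / det(I−A) = 0.95 / 0.6900.
Δx_O = 0.95 × (-15) / 0.6900 = -14.25 / 0.6900 ≈ -20.65.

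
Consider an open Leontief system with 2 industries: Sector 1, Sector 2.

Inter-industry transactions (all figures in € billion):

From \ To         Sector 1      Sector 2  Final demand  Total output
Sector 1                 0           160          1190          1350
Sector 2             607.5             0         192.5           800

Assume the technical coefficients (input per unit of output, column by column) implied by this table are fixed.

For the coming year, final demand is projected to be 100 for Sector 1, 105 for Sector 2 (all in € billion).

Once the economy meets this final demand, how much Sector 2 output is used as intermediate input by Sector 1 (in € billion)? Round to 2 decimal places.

z_21 = 59.84

Technical coefficients a_ij = z_ij / X_j:
  a_11 = 0/1350 = 0.00, a_21 = 607.5/1350 = 0.45
  a_12 = 160/800 = 0.20, a_22 = 0/800 = 0.00
I − A =
  [   1.00    -0.20]
  [  -0.45     1.00]
det(I−A) = (1.00)(1.00) − (-0.20)(-0.45) = 0.9100
adj(I−A) = [[1.00, 0.20], [0.45, 1.00]]
(I − A)⁻¹ = adj(I−A) / det(I−A) ≈
  [   1.0989     0.2198]
  [   0.4945     1.0989]
First solve x = (I − A)⁻¹ d = adj(I−A)·d / det(I−A); in particular x_1 = (1.00·100 + 0.20·105) / 0.9100 = 121.00 / 0.9100 ≈ 132.9670.
Intermediate flow from 2 to 1: z_21 = a_21 · x_1 = 0.45 × 121.00 / 0.9100 = 54.45 / 0.9100 ≈ 59.84.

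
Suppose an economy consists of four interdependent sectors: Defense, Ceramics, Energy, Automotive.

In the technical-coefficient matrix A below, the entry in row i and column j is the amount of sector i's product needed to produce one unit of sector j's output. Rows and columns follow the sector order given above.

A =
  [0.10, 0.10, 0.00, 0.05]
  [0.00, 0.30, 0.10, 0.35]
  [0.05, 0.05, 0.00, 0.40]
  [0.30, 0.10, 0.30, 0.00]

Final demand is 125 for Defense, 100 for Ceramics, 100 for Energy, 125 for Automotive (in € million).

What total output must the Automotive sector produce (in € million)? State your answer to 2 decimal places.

x_4 = 286.12

I − A =
  [   0.90    -0.10     0.00    -0.05]
  [   0.00     0.70    -0.10    -0.35]
  [  -0.05    -0.05     1.00    -0.40]
  [  -0.30    -0.10    -0.30     1.00]
Compute the cofactors C_ij = (−1)^(i+j)·(3×3 minor ij) of I−A; the adjugate is their transpose:
adj(I−A) = Cᵀ =
  [ 0.56675   0.09375   0.03150   0.07375]
  [ 0.12725   0.77625   0.18300   0.35125]
  [ 0.12250   0.09750   0.57750   0.27125]
  [ 0.21950   0.13500   0.20100   0.62500]
det(I−A) = Σ_j (I−A)_1j·C_1j = (0.90)(0.56675) + (-0.10)(0.12725) + (0.00)(0.12250) + (-0.05)(0.21950) = 0.486375
(I − A)⁻¹ = adj(I−A) / det(I−A) ≈
  [   1.1653     0.1928     0.0648     0.1516]
  [   0.2616     1.5960     0.3763     0.7222]
  [   0.2519     0.2005     1.1874     0.5577]
  [   0.4513     0.2776     0.4133     1.2850]
x = (I − A)⁻¹ d = adj(I−A)·d / det(I−A), with det(I−A) = 0.486375:
  x_1 = (0.56675·125 + 0.09375·100 + 0.03150·100 + 0.07375·125) / 0.486375 = 92.5875 / 0.486375 ≈ 190.36
  x_2 = (0.12725·125 + 0.77625·100 + 0.18300·100 + 0.35125·125) / 0.486375 = 155.7375 / 0.486375 ≈ 320.20
  x_3 = (0.12250·125 + 0.09750·100 + 0.57750·100 + 0.27125·125) / 0.486375 = 116.71875 / 0.486375 ≈ 239.98
  x_4 = (0.21950·125 + 0.13500·100 + 0.20100·100 + 0.62500·125) / 0.486375 = 139.1625 / 0.486375 ≈ 286.12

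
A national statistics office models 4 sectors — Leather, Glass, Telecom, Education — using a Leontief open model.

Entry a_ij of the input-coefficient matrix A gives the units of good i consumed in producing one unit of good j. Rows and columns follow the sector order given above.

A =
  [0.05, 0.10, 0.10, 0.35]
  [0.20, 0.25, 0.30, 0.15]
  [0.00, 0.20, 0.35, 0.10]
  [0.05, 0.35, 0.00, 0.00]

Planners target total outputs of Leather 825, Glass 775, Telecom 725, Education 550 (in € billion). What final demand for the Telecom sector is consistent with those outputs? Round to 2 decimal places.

d_3 = 261.25

I − A =
  [   0.95    -0.10    -0.10    -0.35]
  [  -0.20     0.75    -0.30    -0.15]
  [   0.00    -0.20     0.65    -0.10]
  [  -0.05    -0.35     0.00     1.00]
d = (I − A) x:
  d_1 = (+0.95)·825 + (-0.10)·775 + (-0.10)·725 + (-0.35)·550 = 441.25
  d_2 = (-0.20)·825 + (+0.75)·775 + (-0.30)·725 + (-0.15)·550 = 116.25
  d_3 = (+0.00)·825 + (-0.20)·775 + (+0.65)·725 + (-0.10)·550 = 261.25
  d_4 = (-0.05)·825 + (-0.35)·775 + (+0.00)·725 + (+1.00)·550 = 237.50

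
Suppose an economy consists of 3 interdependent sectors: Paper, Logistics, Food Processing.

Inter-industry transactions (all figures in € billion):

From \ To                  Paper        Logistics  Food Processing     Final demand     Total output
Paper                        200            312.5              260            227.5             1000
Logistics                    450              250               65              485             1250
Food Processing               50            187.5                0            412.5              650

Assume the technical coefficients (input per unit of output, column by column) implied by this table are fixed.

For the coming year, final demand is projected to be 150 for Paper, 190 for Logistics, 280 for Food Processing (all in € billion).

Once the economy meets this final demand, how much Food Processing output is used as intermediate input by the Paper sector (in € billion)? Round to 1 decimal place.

z_FP = 29.0

Technical coefficients a_ij = z_ij / X_j:
  a_PP = 200/1000 = 0.20, a_LP = 450/1000 = 0.45, a_FP = 50/1000 = 0.05
  a_PL = 312.5/1250 = 0.25, a_LL = 250/1250 = 0.20, a_FL = 187.5/1250 = 0.15
  a_PF = 260/650 = 0.40, a_LF = 65/650 = 0.10, a_FF = 0/650 = 0.00
I − A =
  [   0.80    -0.25    -0.40]
  [  -0.45     0.80    -0.10]
  [  -0.05    -0.15     1.00]
Cofactors of I−A, C_ij = (−1)^(i+j)·(minor ij) (rows/columns in the sector order above):
  C_11 = (0.80)(1.00) − (-0.10)(-0.15) = 0.7850
  C_12 = −[(-0.45)(1.00) − (-0.10)(-0.05)] = 0.4550
  C_13 = (-0.45)(-0.15) − (0.80)(-0.05) = 0.1075
  C_21 = −[(-0.25)(1.00) − (-0.40)(-0.15)] = 0.3100
  C_22 = (0.80)(1.00) − (-0.40)(-0.05) = 0.7800
  C_23 = −[(0.80)(-0.15) − (-0.25)(-0.05)] = 0.1325
  C_31 = (-0.25)(-0.10) − (-0.40)(0.80) = 0.3450
  C_32 = −[(0.80)(-0.10) − (-0.40)(-0.45)] = 0.2600
  C_33 = (0.80)(0.80) − (-0.25)(-0.45) = 0.5275
det(I−A) = Σ_j (I−A)_1j·C_1j = (0.80)(0.7850) + (-0.25)(0.4550) + (-0.40)(0.1075) = 0.47125
adj(I−A) = Cᵀ =
  [ 0.7850   0.3100   0.3450]
  [ 0.4550   0.7800   0.2600]
  [ 0.1075   0.1325   0.5275]
(I − A)⁻¹ = adj(I−A) / det(I−A) ≈
  [   1.6658     0.6578     0.7321]
  [   0.9655     1.6552     0.5517]
  [   0.2281     0.2812     1.1194]
First solve x = (I − A)⁻¹ d = adj(I−A)·d / det(I−A); in particular x_P = (0.7850·150 + 0.3100·190 + 0.3450·280) / 0.47125 = 273.25 / 0.47125 ≈ 579.841.
Intermediate flow from F to P: z_FP = a_FP · x_P = 0.05 × 273.25 / 0.47125 = 13.6625 / 0.47125 ≈ 29.0.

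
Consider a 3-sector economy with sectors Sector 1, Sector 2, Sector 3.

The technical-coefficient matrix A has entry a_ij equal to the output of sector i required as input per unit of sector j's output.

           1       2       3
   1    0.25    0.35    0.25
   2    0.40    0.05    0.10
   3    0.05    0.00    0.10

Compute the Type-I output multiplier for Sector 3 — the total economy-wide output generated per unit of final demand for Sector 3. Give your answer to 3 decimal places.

I − A =
  [   0.75    -0.35    -0.25]
  [  -0.40     0.95    -0.10]
  [  -0.05     0.00     0.90]
Cofactors of I−A, C_ij = (−1)^(i+j)·(minor ij) (rows/columns in the sector order above):
  C_11 = (0.95)(0.90) − (-0.10)(0.00) = 0.8550
  C_12 = −[(-0.40)(0.90) − (-0.10)(-0.05)] = 0.3650
  C_13 = (-0.40)(0.00) − (0.95)(-0.05) = 0.0475
  C_21 = −[(-0.35)(0.90) − (-0.25)(0.00)] = 0.3150
  C_22 = (0.75)(0.90) − (-0.25)(-0.05) = 0.6625
  C_23 = −[(0.75)(0.00) − (-0.35)(-0.05)] = 0.0175
  C_31 = (-0.35)(-0.10) − (-0.25)(0.95) = 0.2725
  C_32 = −[(0.75)(-0.10) − (-0.25)(-0.40)] = 0.1750
  C_33 = (0.75)(0.95) − (-0.35)(-0.40) = 0.5725
det(I−A) = Σ_j (I−A)_1j·C_1j = (0.75)(0.8550) + (-0.35)(0.3650) + (-0.25)(0.0475) = 0.501625
adj(I−A) = Cᵀ =
  [ 0.8550   0.3150   0.2725]
  [ 0.3650   0.6625   0.1750]
  [ 0.0475   0.0175   0.5725]
(I − A)⁻¹ = adj(I−A) / det(I−A) ≈
  [   1.7045     0.6280     0.5432]
  [   0.7276     1.3207     0.3489]
  [   0.0947     0.0349     1.1413]
The output multiplier for sector j is the column-j sum of the Leontief inverse (I − A)⁻¹ = adj(I−A) / det(I−A).
Column 3 of adj(I−A): (0.2725, 0.1750, 0.5725); det(I−A) = 0.501625.
m_3 = (0.2725 + 0.1750 + 0.5725) / 0.501625 = 1.02 / 0.501625 ≈ 2.033.

m_3 = 2.033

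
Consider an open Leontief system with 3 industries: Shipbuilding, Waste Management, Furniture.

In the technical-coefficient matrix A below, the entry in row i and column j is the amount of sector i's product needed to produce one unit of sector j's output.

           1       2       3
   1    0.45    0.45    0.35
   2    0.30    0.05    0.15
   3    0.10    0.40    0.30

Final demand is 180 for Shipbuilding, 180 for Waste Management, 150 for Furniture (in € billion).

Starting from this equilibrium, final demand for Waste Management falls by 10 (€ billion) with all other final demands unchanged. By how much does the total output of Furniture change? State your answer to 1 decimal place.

Δx_3 = -17.0

I − A =
  [   0.55    -0.45    -0.35]
  [  -0.30     0.95    -0.15]
  [  -0.10    -0.40     0.70]
Cofactors of I−A, C_ij = (−1)^(i+j)·(minor ij) (rows/columns in the sector order above):
  C_11 = (0.95)(0.70) − (-0.15)(-0.40) = 0.6050
  C_12 = −[(-0.30)(0.70) − (-0.15)(-0.10)] = 0.2250
  C_13 = (-0.30)(-0.40) − (0.95)(-0.10) = 0.2150
  C_21 = −[(-0.45)(0.70) − (-0.35)(-0.40)] = 0.4550
  C_22 = (0.55)(0.70) − (-0.35)(-0.10) = 0.3500
  C_23 = −[(0.55)(-0.40) − (-0.45)(-0.10)] = 0.2650
  C_31 = (-0.45)(-0.15) − (-0.35)(0.95) = 0.4000
  C_32 = −[(0.55)(-0.15) − (-0.35)(-0.30)] = 0.1875
  C_33 = (0.55)(0.95) − (-0.45)(-0.30) = 0.3875
det(I−A) = Σ_j (I−A)_1j·C_1j = (0.55)(0.6050) + (-0.45)(0.2250) + (-0.35)(0.2150) = 0.15625
adj(I−A) = Cᵀ =
  [ 0.6050   0.4550   0.4000]
  [ 0.2250   0.3500   0.1875]
  [ 0.2150   0.2650   0.3875]
(I − A)⁻¹ = adj(I−A) / det(I−A) ≈
  [   3.8720     2.9120     2.5600]
  [   1.4400     2.2400     1.2000]
  [   1.3760     1.6960     2.4800]
Δx = (I − A)⁻¹ Δd with Δd having -10 in the Waste Management component and 0 elsewhere.
So Δx_3 = L_32 · (-10), where L_32 = adj(I−A)_32 / det(I−A) = 0.2650 / 0.15625.
Δx_3 = 0.2650 × (-10) / 0.15625 = -2.65 / 0.15625 ≈ -17.0.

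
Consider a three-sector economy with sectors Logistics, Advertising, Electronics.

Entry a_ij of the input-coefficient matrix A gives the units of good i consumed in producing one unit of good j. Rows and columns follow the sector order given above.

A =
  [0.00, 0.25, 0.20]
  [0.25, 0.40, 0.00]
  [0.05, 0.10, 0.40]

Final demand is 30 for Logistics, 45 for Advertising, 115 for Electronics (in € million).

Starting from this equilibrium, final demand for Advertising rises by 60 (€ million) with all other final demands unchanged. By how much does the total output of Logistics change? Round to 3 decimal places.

Δx_1 = 32.745

I − A =
  [   1.00    -0.25    -0.20]
  [  -0.25     0.60     0.00]
  [  -0.05    -0.10     0.60]
Cofactors of I−A, C_ij = (−1)^(i+j)·(minor ij) (rows/columns in the sector order above):
  C_11 = (0.60)(0.60) − (0.00)(-0.10) = 0.3600
  C_12 = −[(-0.25)(0.60) − (0.00)(-0.05)] = 0.1500
  C_13 = (-0.25)(-0.10) − (0.60)(-0.05) = 0.0550
  C_21 = −[(-0.25)(0.60) − (-0.20)(-0.10)] = 0.1700
  C_22 = (1.00)(0.60) − (-0.20)(-0.05) = 0.5900
  C_23 = −[(1.00)(-0.10) − (-0.25)(-0.05)] = 0.1125
  C_31 = (-0.25)(0.00) − (-0.20)(0.60) = 0.1200
  C_32 = −[(1.00)(0.00) − (-0.20)(-0.25)] = 0.0500
  C_33 = (1.00)(0.60) − (-0.25)(-0.25) = 0.5375
det(I−A) = Σ_j (I−A)_1j·C_1j = (1.00)(0.3600) + (-0.25)(0.1500) + (-0.20)(0.0550) = 0.3115
adj(I−A) = Cᵀ =
  [ 0.3600   0.1700   0.1200]
  [ 0.1500   0.5900   0.0500]
  [ 0.0550   0.1125   0.5375]
(I − A)⁻¹ = adj(I−A) / det(I−A) ≈
  [   1.1557     0.5457     0.3852]
  [   0.4815     1.8941     0.1605]
  [   0.1766     0.3612     1.7255]
Δx = (I − A)⁻¹ Δd with Δd having +60 in the Advertising component and 0 elsewhere.
So Δx_1 = L_12 · (+60), where L_12 = adj(I−A)_12 / det(I−A) = 0.1700 / 0.3115.
Δx_1 = 0.1700 × (+60) / 0.3115 = 10.20 / 0.3115 ≈ 32.745.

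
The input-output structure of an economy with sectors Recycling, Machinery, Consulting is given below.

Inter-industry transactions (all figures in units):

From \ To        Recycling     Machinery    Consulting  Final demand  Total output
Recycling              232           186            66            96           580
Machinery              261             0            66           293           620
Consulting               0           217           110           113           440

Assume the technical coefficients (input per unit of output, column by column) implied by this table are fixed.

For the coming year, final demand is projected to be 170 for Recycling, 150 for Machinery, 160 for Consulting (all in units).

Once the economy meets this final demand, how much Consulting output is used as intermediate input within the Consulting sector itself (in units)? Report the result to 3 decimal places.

z_CC = 112.963

Technical coefficients a_ij = z_ij / X_j:
  a_RR = 232/580 = 0.40, a_MR = 261/580 = 0.45, a_CR = 0/580 = 0.00
  a_RM = 186/620 = 0.30, a_MM = 0/620 = 0.00, a_CM = 217/620 = 0.35
  a_RC = 66/440 = 0.15, a_MC = 66/440 = 0.15, a_CC = 110/440 = 0.25
I − A =
  [   0.60    -0.30    -0.15]
  [  -0.45     1.00    -0.15]
  [   0.00    -0.35     0.75]
Cofactors of I−A, C_ij = (−1)^(i+j)·(minor ij) (rows/columns in the sector order above):
  C_11 = (1.00)(0.75) − (-0.15)(-0.35) = 0.6975
  C_12 = −[(-0.45)(0.75) − (-0.15)(0.00)] = 0.3375
  C_13 = (-0.45)(-0.35) − (1.00)(0.00) = 0.1575
  C_21 = −[(-0.30)(0.75) − (-0.15)(-0.35)] = 0.2775
  C_22 = (0.60)(0.75) − (-0.15)(0.00) = 0.4500
  C_23 = −[(0.60)(-0.35) − (-0.30)(0.00)] = 0.2100
  C_31 = (-0.30)(-0.15) − (-0.15)(1.00) = 0.1950
  C_32 = −[(0.60)(-0.15) − (-0.15)(-0.45)] = 0.1575
  C_33 = (0.60)(1.00) − (-0.30)(-0.45) = 0.4650
det(I−A) = Σ_j (I−A)_1j·C_1j = (0.60)(0.6975) + (-0.30)(0.3375) + (-0.15)(0.1575) = 0.293625
adj(I−A) = Cᵀ =
  [ 0.6975   0.2775   0.1950]
  [ 0.3375   0.4500   0.1575]
  [ 0.1575   0.2100   0.4650]
(I − A)⁻¹ = adj(I−A) / det(I−A) ≈
  [   2.3755     0.9451     0.6641]
  [   1.1494     1.5326     0.5364]
  [   0.5364     0.7152     1.5837]
First solve x = (I − A)⁻¹ d = adj(I−A)·d / det(I−A); in particular x_C = (0.1575·170 + 0.2100·150 + 0.4650·160) / 0.293625 = 132.675 / 0.293625 ≈ 451.85185.
Intermediate flow from C to C: z_CC = a_CC · x_C = 0.25 × 132.675 / 0.293625 = 33.16875 / 0.293625 ≈ 112.963.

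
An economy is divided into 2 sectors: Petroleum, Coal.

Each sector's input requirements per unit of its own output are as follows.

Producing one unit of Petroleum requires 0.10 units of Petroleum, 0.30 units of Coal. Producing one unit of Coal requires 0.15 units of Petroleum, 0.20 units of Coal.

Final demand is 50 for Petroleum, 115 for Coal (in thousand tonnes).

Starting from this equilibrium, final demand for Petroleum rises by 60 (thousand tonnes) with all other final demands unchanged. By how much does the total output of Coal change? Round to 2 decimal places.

Δx_C = 26.67

I − A =
  [   0.90    -0.15]
  [  -0.30     0.80]
det(I−A) = (0.90)(0.80) − (-0.15)(-0.30) = 0.6750
adj(I−A) = [[0.80, 0.15], [0.30, 0.90]]
(I − A)⁻¹ = adj(I−A) / det(I−A) ≈
  [   1.1852     0.2222]
  [   0.4444     1.3333]
Δx = (I − A)⁻¹ Δd with Δd having +60 in the Petroleum component and 0 elsewhere.
So Δx_C = L_CP · (+60), where L_CP = adj(I−A)_CP / det(I−A) = 0.30 / 0.6750.
Δx_C = 0.30 × (+60) / 0.6750 = 18.00 / 0.6750 ≈ 26.67.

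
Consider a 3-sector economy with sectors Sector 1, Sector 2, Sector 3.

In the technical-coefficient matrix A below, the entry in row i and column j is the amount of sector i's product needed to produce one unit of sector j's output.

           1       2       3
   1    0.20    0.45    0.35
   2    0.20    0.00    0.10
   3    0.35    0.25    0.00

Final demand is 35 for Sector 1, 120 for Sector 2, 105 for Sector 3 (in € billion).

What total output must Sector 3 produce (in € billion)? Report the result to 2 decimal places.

I − A =
  [   0.80    -0.45    -0.35]
  [  -0.20     1.00    -0.10]
  [  -0.35    -0.25     1.00]
Cofactors of I−A, C_ij = (−1)^(i+j)·(minor ij) (rows/columns in the sector order above):
  C_11 = (1.00)(1.00) − (-0.10)(-0.25) = 0.9750
  C_12 = −[(-0.20)(1.00) − (-0.10)(-0.35)] = 0.2350
  C_13 = (-0.20)(-0.25) − (1.00)(-0.35) = 0.4000
  C_21 = −[(-0.45)(1.00) − (-0.35)(-0.25)] = 0.5375
  C_22 = (0.80)(1.00) − (-0.35)(-0.35) = 0.6775
  C_23 = −[(0.80)(-0.25) − (-0.45)(-0.35)] = 0.3575
  C_31 = (-0.45)(-0.10) − (-0.35)(1.00) = 0.3950
  C_32 = −[(0.80)(-0.10) − (-0.35)(-0.20)] = 0.1500
  C_33 = (0.80)(1.00) − (-0.45)(-0.20) = 0.7100
det(I−A) = Σ_j (I−A)_1j·C_1j = (0.80)(0.9750) + (-0.45)(0.2350) + (-0.35)(0.4000) = 0.53425
adj(I−A) = Cᵀ =
  [ 0.9750   0.5375   0.3950]
  [ 0.2350   0.6775   0.1500]
  [ 0.4000   0.3575   0.7100]
(I − A)⁻¹ = adj(I−A) / det(I−A) ≈
  [   1.8250     1.0061     0.7394]
  [   0.4399     1.2681     0.2808]
  [   0.7487     0.6692     1.3290]
x = (I − A)⁻¹ d = adj(I−A)·d / det(I−A), with det(I−A) = 0.53425:
  x_1 = (0.9750·35 + 0.5375·120 + 0.3950·105) / 0.53425 = 140.10 / 0.53425 ≈ 262.24
  x_2 = (0.2350·35 + 0.6775·120 + 0.1500·105) / 0.53425 = 105.275 / 0.53425 ≈ 197.05
  x_3 = (0.4000·35 + 0.3575·120 + 0.7100·105) / 0.53425 = 131.45 / 0.53425 ≈ 246.05

x_3 = 246.05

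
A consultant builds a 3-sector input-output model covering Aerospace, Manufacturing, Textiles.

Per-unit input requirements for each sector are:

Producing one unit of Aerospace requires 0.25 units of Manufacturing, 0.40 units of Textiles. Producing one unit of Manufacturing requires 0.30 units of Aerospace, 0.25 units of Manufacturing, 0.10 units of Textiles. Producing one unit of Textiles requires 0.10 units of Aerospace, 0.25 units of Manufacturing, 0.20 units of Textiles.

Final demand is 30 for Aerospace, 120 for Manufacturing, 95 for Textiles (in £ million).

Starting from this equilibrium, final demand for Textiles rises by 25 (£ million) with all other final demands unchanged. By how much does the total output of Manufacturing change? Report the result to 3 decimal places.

Δx_2 = 15.193

I − A =
  [   1.00    -0.30    -0.10]
  [  -0.25     0.75    -0.25]
  [  -0.40    -0.10     0.80]
Cofactors of I−A, C_ij = (−1)^(i+j)·(minor ij) (rows/columns in the sector order above):
  C_11 = (0.75)(0.80) − (-0.25)(-0.10) = 0.5750
  C_12 = −[(-0.25)(0.80) − (-0.25)(-0.40)] = 0.3000
  C_13 = (-0.25)(-0.10) − (0.75)(-0.40) = 0.3250
  C_21 = −[(-0.30)(0.80) − (-0.10)(-0.10)] = 0.2500
  C_22 = (1.00)(0.80) − (-0.10)(-0.40) = 0.7600
  C_23 = −[(1.00)(-0.10) − (-0.30)(-0.40)] = 0.2200
  C_31 = (-0.30)(-0.25) − (-0.10)(0.75) = 0.1500
  C_32 = −[(1.00)(-0.25) − (-0.10)(-0.25)] = 0.2750
  C_33 = (1.00)(0.75) − (-0.30)(-0.25) = 0.6750
det(I−A) = Σ_j (I−A)_1j·C_1j = (1.00)(0.5750) + (-0.30)(0.3000) + (-0.10)(0.3250) = 0.4525
adj(I−A) = Cᵀ =
  [ 0.5750   0.2500   0.1500]
  [ 0.3000   0.7600   0.2750]
  [ 0.3250   0.2200   0.6750]
(I − A)⁻¹ = adj(I−A) / det(I−A) ≈
  [   1.2707     0.5525     0.3315]
  [   0.6630     1.6796     0.6077]
  [   0.7182     0.4862     1.4917]
Δx = (I − A)⁻¹ Δd with Δd having +25 in the Textiles component and 0 elsewhere.
So Δx_2 = L_23 · (+25), where L_23 = adj(I−A)_23 / det(I−A) = 0.2750 / 0.4525.
Δx_2 = 0.2750 × (+25) / 0.4525 = 6.875 / 0.4525 ≈ 15.193.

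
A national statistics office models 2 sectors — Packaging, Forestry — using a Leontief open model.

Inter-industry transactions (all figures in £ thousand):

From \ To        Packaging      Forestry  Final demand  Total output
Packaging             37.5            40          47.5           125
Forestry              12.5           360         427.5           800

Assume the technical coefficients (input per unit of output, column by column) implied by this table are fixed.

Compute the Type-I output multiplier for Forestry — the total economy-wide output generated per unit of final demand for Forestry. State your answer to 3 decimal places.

Technical coefficients a_ij = z_ij / X_j:
  a_11 = 37.5/125 = 0.30, a_21 = 12.5/125 = 0.10
  a_12 = 40/800 = 0.05, a_22 = 360/800 = 0.45
I − A =
  [   0.70    -0.05]
  [  -0.10     0.55]
det(I−A) = (0.70)(0.55) − (-0.05)(-0.10) = 0.3800
adj(I−A) = [[0.55, 0.05], [0.10, 0.70]]
(I − A)⁻¹ = adj(I−A) / det(I−A) ≈
  [   1.4474     0.1316]
  [   0.2632     1.8421]
The output multiplier for sector j is the column-j sum of the Leontief inverse (I − A)⁻¹ = adj(I−A) / det(I−A).
Column 2 of adj(I−A): (0.05, 0.70); det(I−A) = 0.3800.
m_2 = (0.05 + 0.70) / 0.3800 = 0.75 / 0.3800 ≈ 1.974.

m_2 = 1.974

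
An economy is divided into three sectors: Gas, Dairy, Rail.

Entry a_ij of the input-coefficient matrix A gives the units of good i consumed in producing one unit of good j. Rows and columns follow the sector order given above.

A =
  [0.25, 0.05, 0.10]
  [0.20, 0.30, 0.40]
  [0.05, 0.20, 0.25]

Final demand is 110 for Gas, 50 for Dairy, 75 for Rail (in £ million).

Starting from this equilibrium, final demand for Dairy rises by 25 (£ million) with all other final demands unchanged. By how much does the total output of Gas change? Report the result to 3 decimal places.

I − A =
  [   0.75    -0.05    -0.10]
  [  -0.20     0.70    -0.40]
  [  -0.05    -0.20     0.75]
Cofactors of I−A, C_ij = (−1)^(i+j)·(minor ij) (rows/columns in the sector order above):
  C_11 = (0.70)(0.75) − (-0.40)(-0.20) = 0.4450
  C_12 = −[(-0.20)(0.75) − (-0.40)(-0.05)] = 0.1700
  C_13 = (-0.20)(-0.20) − (0.70)(-0.05) = 0.0750
  C_21 = −[(-0.05)(0.75) − (-0.10)(-0.20)] = 0.0575
  C_22 = (0.75)(0.75) − (-0.10)(-0.05) = 0.5575
  C_23 = −[(0.75)(-0.20) − (-0.05)(-0.05)] = 0.1525
  C_31 = (-0.05)(-0.40) − (-0.10)(0.70) = 0.0900
  C_32 = −[(0.75)(-0.40) − (-0.10)(-0.20)] = 0.3200
  C_33 = (0.75)(0.70) − (-0.05)(-0.20) = 0.5150
det(I−A) = Σ_j (I−A)_1j·C_1j = (0.75)(0.4450) + (-0.05)(0.1700) + (-0.10)(0.0750) = 0.31775
adj(I−A) = Cᵀ =
  [ 0.4450   0.0575   0.0900]
  [ 0.1700   0.5575   0.3200]
  [ 0.0750   0.1525   0.5150]
(I − A)⁻¹ = adj(I−A) / det(I−A) ≈
  [   1.4005     0.1810     0.2832]
  [   0.5350     1.7545     1.0071]
  [   0.2360     0.4799     1.6208]
Δx = (I − A)⁻¹ Δd with Δd having +25 in the Dairy component and 0 elsewhere.
So Δx_1 = L_12 · (+25), where L_12 = adj(I−A)_12 / det(I−A) = 0.0575 / 0.31775.
Δx_1 = 0.0575 × (+25) / 0.31775 = 1.4375 / 0.31775 ≈ 4.524.

Δx_1 = 4.524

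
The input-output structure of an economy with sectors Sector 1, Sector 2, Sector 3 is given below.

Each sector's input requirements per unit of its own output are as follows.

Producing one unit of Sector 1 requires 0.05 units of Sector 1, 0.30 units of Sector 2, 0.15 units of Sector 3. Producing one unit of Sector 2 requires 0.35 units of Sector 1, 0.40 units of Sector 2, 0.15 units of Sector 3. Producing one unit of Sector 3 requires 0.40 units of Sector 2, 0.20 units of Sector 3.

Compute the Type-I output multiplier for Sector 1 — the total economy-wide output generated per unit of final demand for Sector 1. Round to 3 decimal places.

I − A =
  [   0.95    -0.35     0.00]
  [  -0.30     0.60    -0.40]
  [  -0.15    -0.15     0.80]
Cofactors of I−A, C_ij = (−1)^(i+j)·(minor ij) (rows/columns in the sector order above):
  C_11 = (0.60)(0.80) − (-0.40)(-0.15) = 0.4200
  C_12 = −[(-0.30)(0.80) − (-0.40)(-0.15)] = 0.3000
  C_13 = (-0.30)(-0.15) − (0.60)(-0.15) = 0.1350
  C_21 = −[(-0.35)(0.80) − (0.00)(-0.15)] = 0.2800
  C_22 = (0.95)(0.80) − (0.00)(-0.15) = 0.7600
  C_23 = −[(0.95)(-0.15) − (-0.35)(-0.15)] = 0.1950
  C_31 = (-0.35)(-0.40) − (0.00)(0.60) = 0.1400
  C_32 = −[(0.95)(-0.40) − (0.00)(-0.30)] = 0.3800
  C_33 = (0.95)(0.60) − (-0.35)(-0.30) = 0.4650
det(I−A) = Σ_j (I−A)_1j·C_1j = (0.95)(0.4200) + (-0.35)(0.3000) + (0.00)(0.1350) = 0.2940
adj(I−A) = Cᵀ =
  [ 0.4200   0.2800   0.1400]
  [ 0.3000   0.7600   0.3800]
  [ 0.1350   0.1950   0.4650]
(I − A)⁻¹ = adj(I−A) / det(I−A) ≈
  [   1.4286     0.9524     0.4762]
  [   1.0204     2.5850     1.2925]
  [   0.4592     0.6633     1.5816]
The output multiplier for sector j is the column-j sum of the Leontief inverse (I − A)⁻¹ = adj(I−A) / det(I−A).
Column 1 of adj(I−A): (0.4200, 0.3000, 0.1350); det(I−A) = 0.2940.
m_1 = (0.4200 + 0.3000 + 0.1350) / 0.2940 = 0.855 / 0.2940 ≈ 2.908.

m_1 = 2.908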